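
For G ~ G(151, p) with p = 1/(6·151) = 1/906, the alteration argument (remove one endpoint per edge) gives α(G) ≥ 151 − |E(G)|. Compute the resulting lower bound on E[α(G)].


E[|E(G)|] = C(151, 2)·p = 11325 · (1/906) = 25/2.
E[α(G)] ≥ n − E[|E(G)|] = 151 − 25/2 = 277/2.
Numerically: ≈ 138.500000.
(This is only a lower bound; the true E[α(G)] may be larger.)

E[α(G)] ≥ 277/2 ≈ 138.500000.


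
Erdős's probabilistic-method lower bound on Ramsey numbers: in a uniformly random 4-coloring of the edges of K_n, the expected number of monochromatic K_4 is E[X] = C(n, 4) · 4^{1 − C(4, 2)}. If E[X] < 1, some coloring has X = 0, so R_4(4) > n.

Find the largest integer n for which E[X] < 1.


We need C(n, 4) · 4^{1 − 6} < 1, i.e. C(n, 4) < 4^{6 − 1} = 1024.
Check values of n near the boundary:
  n = 12: C(12, 4) = 495; 495 < 1024? YES
  n = 13: C(13, 4) = 715; 715 < 1024? YES
  n = 14: C(14, 4) = 1001; 1001 < 1024? YES
  n = 15: C(15, 4) = 1365; 1365 < 1024? NO
  n = 16: C(16, 4) = 1820; 1820 < 1024? NO
The largest n with C(n, 4) < 1024 is n = 14 (where E[X] = 1001/1024 ≈ 0.97754). Hence R_4(4) > 14, i.e. R_4(4) ≥ 15.

Largest n = 14; hence R_4(4) > 14.


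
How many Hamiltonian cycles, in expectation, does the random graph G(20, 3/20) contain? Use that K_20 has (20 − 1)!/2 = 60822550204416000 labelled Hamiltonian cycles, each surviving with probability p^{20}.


K_20 has (20 − 1)!/2 = 60822550204416000 labelled Hamiltonian cycles.
For each such Hamiltonian cycle H, let X_H = 1 if all 20 edges of H are present in G. Then P[X_H = 1] = p^{20} = (3/20)^{20} = 3486784401/104857600000000000000000000.
Summing the indicators: E[X] = Σ_H E[X_H] = 60822550204416000 · p^{20} = 60822550204416000 · 3486784401/104857600000000000000000000 = 51776152168407487821/25600000000000000000.
Numerically: E[X] ≈ 2.023.

E[X] = 60822550204416000 · (3/20)^{20} = 51776152168407487821/25600000000000000000 ≈ 2.023.


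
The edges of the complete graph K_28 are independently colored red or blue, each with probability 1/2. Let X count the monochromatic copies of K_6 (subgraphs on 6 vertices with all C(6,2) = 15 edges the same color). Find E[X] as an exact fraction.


Let X = Σ_S X_S over the C(28, 6) = 376740 subsets S of size 6, where X_S = 1 if the K_6 on S is monochromatic.
For a fixed S, the K_6 on S has C(6, 2) = 15 edges. P[all 15 edges red] = (1/2)^15, and likewise for blue, so P[monochromatic] = 2·(1/2)^15 = 2^{1 − 15} = 1/16384.
By linearity: E[X] = C(28, 6) · 2^{1 − 15} = 376740 · 1/16384 = 94185/4096.
Numerically: E[X] ≈ 22.9944.

E[X] = C(28,6)·2^(1−C(6,2)) = 94185/4096 ≈ 22.9944.


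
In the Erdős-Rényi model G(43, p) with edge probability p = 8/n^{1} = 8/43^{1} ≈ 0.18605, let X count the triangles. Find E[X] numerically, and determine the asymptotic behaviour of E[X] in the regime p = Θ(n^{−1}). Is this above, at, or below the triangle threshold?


Number of potential triangles: C(43, 3) = 12341.
Each occurs with probability p³ ≈ (0.18605)³ ≈ 6.4396846e-03.
By linearity: E[X] = C(43, 3)·p³ ≈ 12341 · 6.4396846e-03 ≈ 79.47215.
Here α = 1, so p = 8/n is exactly at the triangle threshold p ~ 1/n. Asymptotically E[X] → c³/6 = 8³/6 = 256/3 ≈ 85.33333, a bounded constant. In this regime the triangle count is asymptotically Poisson(c³/6).

E[X] ≈ 79.47215; in regime p = Θ(1/n^{1}) E[X] stays bounded (at the triangle threshold p ~ 1/n).


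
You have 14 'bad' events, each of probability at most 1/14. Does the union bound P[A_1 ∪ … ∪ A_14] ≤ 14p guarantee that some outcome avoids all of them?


Union bound: P[∪_{i=1}^{14} A_i] ≤ Σ_i P[A_i] ≤ 14·p = 14·(1/14) = 1.
Numerically: 1 ≈ 1.00000.
Is 1 < 1? NO.
Since the bound 1 is ≥ 1, the union bound is uninformative here; it does NOT by itself certify existence.

14·p = 1 ≈ 1.00000; existence NOT certified by the union bound.


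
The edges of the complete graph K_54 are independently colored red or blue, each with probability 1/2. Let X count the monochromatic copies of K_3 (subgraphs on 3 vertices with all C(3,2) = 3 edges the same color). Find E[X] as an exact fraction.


Let X = Σ_S X_S over the C(54, 3) = 24804 subsets S of size 3, where X_S = 1 if the K_3 on S is monochromatic.
For a fixed S, the K_3 on S has C(3, 2) = 3 edges. P[all 3 edges red] = (1/2)^3, and likewise for blue, so P[monochromatic] = 2·(1/2)^3 = 2^{1 − 3} = 1/4.
By linearity: E[X] = C(54, 3) · 2^{1 − 3} = 24804 · 1/4 = 6201.
Numerically: E[X] ≈ 6201.000.

E[X] = C(54,3)·2^(1−C(3,2)) = 6201 ≈ 6201.000.


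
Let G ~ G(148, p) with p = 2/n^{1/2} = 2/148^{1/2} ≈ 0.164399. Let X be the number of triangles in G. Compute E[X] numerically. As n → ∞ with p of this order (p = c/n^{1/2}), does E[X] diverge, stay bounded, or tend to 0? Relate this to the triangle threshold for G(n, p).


Number of potential triangles: C(148, 3) = 529396.
Each occurs with probability p³ ≈ (0.164399)³ ≈ 4.44321587e-03.
By linearity: E[X] = C(148, 3)·p³ ≈ 529396 · 4.44321587e-03 ≈ 2352.220710.
Since α = 1/2 < 1, p = c/n^{1/2} ≫ 1/n is above the triangle threshold p ~ 1/n. Asymptotically E[X] ~ (c³/6)·n^{3(1−α)} = (2³/6)·n^{1.5} → ∞; triangles are abundant w.h.p.

E[X] ≈ 2352.220710; in regime p = Θ(1/n^{1/2}) E[X] diverges (above the triangle threshold p ~ 1/n).


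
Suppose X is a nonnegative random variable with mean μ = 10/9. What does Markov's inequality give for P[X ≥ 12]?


μ = E[X] = 10/9, a = 12.
Markov: P[X ≥ 12] ≤ μ/a = (10/9)/12 = 5/54.
Numerically: ≈ 0.09259.
(Since a = 12 > μ = 1.11111, the bound 5/54 is < 1 and informative.)

P[X ≥ 12] ≤ 5/54 ≈ 0.09259.


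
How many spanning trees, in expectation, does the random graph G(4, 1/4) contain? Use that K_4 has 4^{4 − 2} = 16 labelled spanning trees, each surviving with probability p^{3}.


K_4 has 4^{4 − 2} = 16 labelled spanning trees.
For each such spanning tree H, let X_H = 1 if all 3 edges of H are present in G. Then P[X_H = 1] = p^{3} = (1/4)^{3} = 1/64.
By linearity of expectation: E[X] = Σ_H E[X_H] = 16 · p^{3} = 16 · 1/64 = 1/4.
Numerically: E[X] ≈ 0.25.

E[X] = 16 · (1/4)^{3} = 1/4 ≈ 0.25.


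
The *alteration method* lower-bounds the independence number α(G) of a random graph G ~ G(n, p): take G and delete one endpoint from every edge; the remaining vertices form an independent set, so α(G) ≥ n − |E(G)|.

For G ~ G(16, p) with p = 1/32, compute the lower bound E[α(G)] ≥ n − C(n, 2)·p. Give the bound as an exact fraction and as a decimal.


E[|E(G)|] = C(16, 2)·p = 120 · (1/32) = 15/4.
E[α(G)] ≥ n − E[|E(G)|] = 16 − 15/4 = 49/4.
Numerically: ≈ 12.2500.
(This is only a lower bound; the true E[α(G)] may be larger.)

E[α(G)] ≥ 49/4 ≈ 12.2500.


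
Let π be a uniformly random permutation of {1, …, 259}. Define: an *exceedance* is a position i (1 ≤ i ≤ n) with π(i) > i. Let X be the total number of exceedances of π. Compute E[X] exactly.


Write X = Σ_{i=1}^{259} X_i, where X_i = 1_{π(i) > i}.
For each fixed i, π(i) is uniform over {1, …, 259} (marginal of a uniform permutation), so P[π(i) > i] = (n − i)/n. Summing: Σ_{i=1}^{259} (n − i)/n = (0 + 1 + … + 258)/259 = 259(259 − 1)/(2·259) = (259 − 1)/2.
Hence E[X] = Σ_{i=1}^{259} (259 − i)/259 = 129 ≈ 129.000000.

E[X] = 129 = 129.000000.


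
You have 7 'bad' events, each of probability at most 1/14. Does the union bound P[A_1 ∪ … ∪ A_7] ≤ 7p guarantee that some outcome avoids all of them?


Union bound: P[∪_{i=1}^{7} A_i] ≤ Σ_i P[A_i] ≤ 7·p = 7·(1/14) = 1/2.
Numerically: 1/2 ≈ 0.5000000.
Is 1/2 < 1? YES.
Since P[∪ A_i] ≤ 1/2 < 1, the complement has P[∩ A_i^c] ≥ 1 − 1/2 = 1/2 > 0, so some outcome avoids every A_i.

7·p = 1/2 ≈ 0.5000000; existence CERTIFIED by the union bound.


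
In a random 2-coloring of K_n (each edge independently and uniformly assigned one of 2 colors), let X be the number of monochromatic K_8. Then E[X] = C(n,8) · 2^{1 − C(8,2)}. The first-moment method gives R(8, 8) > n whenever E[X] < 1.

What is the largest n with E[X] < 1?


We need C(n, 8) · 2^{1 − 28} < 1, i.e. C(n, 8) < 2^{28 − 1} = 134217728.
Check values of n near the boundary:
  n = 36: C(36, 8) = 30260340; 30260340 < 134217728? YES
  n = 37: C(37, 8) = 38608020; 38608020 < 134217728? YES
  n = 38: C(38, 8) = 48903492; 48903492 < 134217728? YES
  n = 39: C(39, 8) = 61523748; 61523748 < 134217728? YES
  n = 40: C(40, 8) = 76904685; 76904685 < 134217728? YES
  n = 41: C(41, 8) = 95548245; 95548245 < 134217728? YES
  n = 42: C(42, 8) = 118030185; 118030185 < 134217728? YES
  n = 43: C(43, 8) = 145008513; 145008513 < 134217728? NO
  n = 44: C(44, 8) = 177232627; 177232627 < 134217728? NO
  n = 45: C(45, 8) = 215553195; 215553195 < 134217728? NO
The largest n with C(n, 8) < 134217728 is n = 42 (where E[X] = 118030185/134217728 ≈ 0.87939). Hence R(8, 8) > 42, i.e. R(8, 8) ≥ 43.

Largest n = 42; hence R(8, 8) > 42.


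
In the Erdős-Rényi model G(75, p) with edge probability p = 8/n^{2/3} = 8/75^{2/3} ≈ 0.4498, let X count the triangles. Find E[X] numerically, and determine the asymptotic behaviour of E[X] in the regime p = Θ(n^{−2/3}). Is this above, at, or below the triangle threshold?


Number of potential triangles: C(75, 3) = 67525.
Each occurs with probability p³ ≈ (0.4498)³ ≈ 9.102222e-02.
By linearity: E[X] = C(75, 3)·p³ ≈ 67525 · 9.102222e-02 ≈ 6146.2756.
Since α = 2/3 < 1, p = c/n^{2/3} ≫ 1/n is above the triangle threshold p ~ 1/n. Asymptotically E[X] ~ (c³/6)·n^{3(1−α)} = (8³/6)·n^{1} → ∞; triangles are abundant w.h.p.

E[X] ≈ 6146.2756; in regime p = Θ(1/n^{2/3}) E[X] diverges (above the triangle threshold p ~ 1/n).


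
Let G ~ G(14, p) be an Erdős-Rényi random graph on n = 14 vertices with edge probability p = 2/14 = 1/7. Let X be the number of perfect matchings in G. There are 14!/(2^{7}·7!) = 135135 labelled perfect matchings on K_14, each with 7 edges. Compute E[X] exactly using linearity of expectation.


K_14 has 14!/(2^{7}·7!) = 135135 labelled perfect matchings.
For each such perfect matching H, let X_H = 1 if all 7 edges of H are present in G. Then P[X_H = 1] = p^{7} = (1/7)^{7} = 1/823543.
Summing the indicators: E[X] = Σ_H E[X_H] = 135135 · p^{7} = 135135 · 1/823543 = 19305/117649.
Numerically: E[X] ≈ 0.1641.

E[X] = 135135 · (1/7)^{7} = 19305/117649 ≈ 0.1641.


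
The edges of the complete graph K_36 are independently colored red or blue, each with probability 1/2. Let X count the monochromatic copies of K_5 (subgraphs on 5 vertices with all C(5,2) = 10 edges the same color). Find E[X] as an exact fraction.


Let X = Σ_S X_S over the C(36, 5) = 376992 subsets S of size 5, where X_S = 1 if the K_5 on S is monochromatic.
For a fixed S, the K_5 on S has C(5, 2) = 10 edges. P[all 10 edges red] = (1/2)^10, and likewise for blue, so P[monochromatic] = 2·(1/2)^10 = 2^{1 − 10} = 1/512.
Summing: E[X] = C(36, 5) · 2^{1 − 10} = 376992 · 1/512 = 11781/16.
Numerically: E[X] ≈ 736.312.

E[X] = C(36,5)·2^(1−C(5,2)) = 11781/16 ≈ 736.312.


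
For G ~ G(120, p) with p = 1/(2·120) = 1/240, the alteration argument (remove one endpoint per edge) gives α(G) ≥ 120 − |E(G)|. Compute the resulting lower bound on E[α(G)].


E[|E(G)|] = C(120, 2)·p = 7140 · (1/240) = 119/4.
E[α(G)] ≥ n − E[|E(G)|] = 120 − 119/4 = 361/4.
Numerically: ≈ 90.250.
(This is only a lower bound; the true E[α(G)] may be larger.)

E[α(G)] ≥ 361/4 ≈ 90.250.


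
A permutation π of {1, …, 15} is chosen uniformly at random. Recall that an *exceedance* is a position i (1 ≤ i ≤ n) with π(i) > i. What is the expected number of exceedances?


Write X = Σ_{i=1}^{15} X_i, where X_i = 1_{π(i) > i}.
For each fixed i, π(i) is uniform over {1, …, 15} (marginal of a uniform permutation), so P[π(i) > i] = (n − i)/n. Summing: Σ_{i=1}^{15} (n − i)/n = (0 + 1 + … + 14)/15 = 15(15 − 1)/(2·15) = (15 − 1)/2.
Hence E[X] = Σ_{i=1}^{15} (15 − i)/15 = 7 ≈ 7.0000.

E[X] = 7 = 7.0000.


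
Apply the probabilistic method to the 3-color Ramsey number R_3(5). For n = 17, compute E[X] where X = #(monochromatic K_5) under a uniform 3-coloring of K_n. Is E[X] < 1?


E[X] = C(17, 5) · 3^{1 − 10} = 6188 · 3^{−9} = 6188/19683.
As a reduced fraction: E[X] = 6188/19683 ≈ 0.31438.
Is E[X] < 1? YES.
Since E[X] < 1, there exists a 3-coloring of K_{17} with no monochromatic K_5; hence R_3(5) > 17.

E[X] = 6188/19683 ≈ 0.31438; E[X] < 1, so R_3(5) > 17.


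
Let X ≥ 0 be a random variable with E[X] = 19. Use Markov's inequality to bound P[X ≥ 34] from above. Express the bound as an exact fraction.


μ = E[X] = 19, a = 34.
Markov: P[X ≥ 34] ≤ μ/a = (19)/34 = 19/34.
Numerically: ≈ 0.558824.
(Since a = 34 > μ = 19.000000, the bound 19/34 is < 1 and informative.)

P[X ≥ 34] ≤ 19/34 ≈ 0.558824.


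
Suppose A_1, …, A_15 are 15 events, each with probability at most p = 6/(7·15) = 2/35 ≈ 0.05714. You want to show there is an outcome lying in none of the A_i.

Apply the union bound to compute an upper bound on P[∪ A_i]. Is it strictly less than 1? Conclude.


Union bound: P[∪_{i=1}^{15} A_i] ≤ Σ_i P[A_i] ≤ 15·p = 15·(2/35) = 6/7.
Numerically: 6/7 ≈ 0.85714.
Is 6/7 < 1? YES.
Since P[∪ A_i] ≤ 6/7 < 1, the complement has P[∩ A_i^c] ≥ 1 − 6/7 = 1/7 > 0, so some outcome avoids every A_i.

15·p = 6/7 ≈ 0.85714; existence CERTIFIED by the union bound.


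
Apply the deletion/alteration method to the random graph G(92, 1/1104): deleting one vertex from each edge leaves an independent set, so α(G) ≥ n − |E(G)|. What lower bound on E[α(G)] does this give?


E[|E(G)|] = C(92, 2)·p = 4186 · (1/1104) = 91/24.
E[α(G)] ≥ n − E[|E(G)|] = 92 − 91/24 = 2117/24.
Numerically: ≈ 88.20833.
(This is only a lower bound; the true E[α(G)] may be larger.)

E[α(G)] ≥ 2117/24 ≈ 88.20833.


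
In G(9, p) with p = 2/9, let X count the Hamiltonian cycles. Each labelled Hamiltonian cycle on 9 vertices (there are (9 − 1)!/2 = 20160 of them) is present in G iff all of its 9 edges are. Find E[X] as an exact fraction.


K_9 has (9 − 1)!/2 = 20160 labelled Hamiltonian cycles.
For each such Hamiltonian cycle H, let X_H = 1 if all 9 edges of H are present in G. Then P[X_H = 1] = p^{9} = (2/9)^{9} = 512/387420489.
By linearity of expectation: E[X] = Σ_H E[X_H] = 20160 · p^{9} = 20160 · 512/387420489 = 1146880/43046721.
Numerically: E[X] ≈ 0.0266.

E[X] = 20160 · (2/9)^{9} = 1146880/43046721 ≈ 0.0266.


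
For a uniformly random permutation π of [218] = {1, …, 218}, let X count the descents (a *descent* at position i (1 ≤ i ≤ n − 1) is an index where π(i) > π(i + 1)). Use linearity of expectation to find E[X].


Write X = Σ X_I over i = 1, …, 217, with X_I the indicator of one descent.
There are 217 indicators.
For each fixed i, the pair (π(i), π(i+1)) is a uniformly random ordered pair of distinct values from {1, …, 218}; by symmetry P[π(i) > π(i+1)] = 1/2.
By linearity: E[X] = 217 · (1/2) = (218 − 1) · (1/2) = 217/2 ≈ 108.50000.

E[X] = 217/2 = 108.50000.


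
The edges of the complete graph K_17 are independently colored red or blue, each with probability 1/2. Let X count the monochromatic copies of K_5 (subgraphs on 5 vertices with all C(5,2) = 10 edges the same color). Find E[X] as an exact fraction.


Let X = Σ_S X_S over the C(17, 5) = 6188 subsets S of size 5, where X_S = 1 if the K_5 on S is monochromatic.
For a fixed S, the K_5 on S has C(5, 2) = 10 edges. P[all 10 edges red] = (1/2)^10, and likewise for blue, so P[monochromatic] = 2·(1/2)^10 = 2^{1 − 10} = 1/512.
By linearity: E[X] = C(17, 5) · 2^{1 − 10} = 6188 · 1/512 = 1547/128.
Numerically: E[X] ≈ 12.08594.

E[X] = C(17,5)·2^(1−C(5,2)) = 1547/128 ≈ 12.08594.


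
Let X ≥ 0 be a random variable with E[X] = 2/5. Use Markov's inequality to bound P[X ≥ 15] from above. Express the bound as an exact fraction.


μ = E[X] = 2/5, a = 15.
Markov: P[X ≥ 15] ≤ μ/a = (2/5)/15 = 2/75.
Numerically: ≈ 0.027.
(Since a = 15 > μ = 0.400, the bound 2/75 is < 1 and informative.)

P[X ≥ 15] ≤ 2/75 ≈ 0.027.


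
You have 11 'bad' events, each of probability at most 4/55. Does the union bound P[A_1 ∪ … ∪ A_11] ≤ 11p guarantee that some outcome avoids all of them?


Union bound: P[∪_{i=1}^{11} A_i] ≤ Σ_i P[A_i] ≤ 11·p = 11·(4/55) = 4/5.
Numerically: 4/5 ≈ 0.8000000.
Is 4/5 < 1? YES.
Since P[∪ A_i] ≤ 4/5 < 1, the complement has P[∩ A_i^c] ≥ 1 − 4/5 = 1/5 > 0, so some outcome avoids every A_i.

11·p = 4/5 ≈ 0.8000000; existence CERTIFIED by the union bound.


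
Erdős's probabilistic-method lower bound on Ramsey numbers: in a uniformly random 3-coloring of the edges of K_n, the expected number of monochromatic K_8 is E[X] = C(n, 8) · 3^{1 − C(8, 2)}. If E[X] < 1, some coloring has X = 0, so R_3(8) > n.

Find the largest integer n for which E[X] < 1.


We need C(n, 8) · 3^{1 − 28} < 1, i.e. C(n, 8) < 3^{28 − 1} = 7625597484987.
Check values of n near the boundary:
  n = 155: C(155, 8) = 6876747915675; 6876747915675 < 7625597484987? YES
  n = 156: C(156, 8) = 7248464019225; 7248464019225 < 7625597484987? YES
  n = 157: C(157, 8) = 7637643295425; 7637643295425 < 7625597484987? NO
  n = 158: C(158, 8) = 8044984271181; 8044984271181 < 7625597484987? NO
The largest n with C(n, 8) < 7625597484987 is n = 156 (where E[X] = 805384891025/847288609443 ≈ 0.951). Hence R_3(8) > 156, i.e. R_3(8) ≥ 157.

Largest n = 156; hence R_3(8) > 156.


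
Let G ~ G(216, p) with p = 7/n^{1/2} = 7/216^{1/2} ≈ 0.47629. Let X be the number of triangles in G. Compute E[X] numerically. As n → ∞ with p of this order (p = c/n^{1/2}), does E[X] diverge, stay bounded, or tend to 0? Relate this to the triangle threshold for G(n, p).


Number of potential triangles: C(216, 3) = 1656360.
Each occurs with probability p³ ≈ (0.47629)³ ≈ 1.0804719e-01.
By linearity: E[X] = C(216, 3)·p³ ≈ 1656360 · 1.0804719e-01 ≈ 178965.05052.
Since α = 1/2 < 1, p = c/n^{1/2} ≫ 1/n is above the triangle threshold p ~ 1/n. Asymptotically E[X] ~ (c³/6)·n^{3(1−α)} = (7³/6)·n^{1.5} → ∞; triangles are abundant w.h.p.

E[X] ≈ 178965.05052; in regime p = Θ(1/n^{1/2}) E[X] diverges (above the triangle threshold p ~ 1/n).


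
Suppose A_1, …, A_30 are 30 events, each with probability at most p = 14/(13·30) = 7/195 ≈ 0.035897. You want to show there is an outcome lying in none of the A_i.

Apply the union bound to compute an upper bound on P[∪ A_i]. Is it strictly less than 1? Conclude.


Union bound: P[∪_{i=1}^{30} A_i] ≤ Σ_i P[A_i] ≤ 30·p = 30·(7/195) = 14/13.
Numerically: 14/13 ≈ 1.076923.
Is 14/13 < 1? NO.
Since the bound 14/13 is ≥ 1, the union bound is uninformative here; it does NOT by itself certify existence.

30·p = 14/13 ≈ 1.076923; existence NOT certified by the union bound.


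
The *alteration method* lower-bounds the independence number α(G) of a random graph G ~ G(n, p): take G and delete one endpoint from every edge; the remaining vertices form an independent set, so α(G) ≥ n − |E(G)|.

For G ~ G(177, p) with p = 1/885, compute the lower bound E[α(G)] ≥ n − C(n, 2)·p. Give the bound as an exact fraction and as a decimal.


E[|E(G)|] = C(177, 2)·p = 15576 · (1/885) = 88/5.
E[α(G)] ≥ n − E[|E(G)|] = 177 − 88/5 = 797/5.
Numerically: ≈ 159.4000.
(This is only a lower bound; the true E[α(G)] may be larger.)

E[α(G)] ≥ 797/5 ≈ 159.4000.


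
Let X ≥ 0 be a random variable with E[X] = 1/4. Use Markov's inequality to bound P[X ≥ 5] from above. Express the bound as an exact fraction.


μ = E[X] = 1/4, a = 5.
Markov: P[X ≥ 5] ≤ μ/a = (1/4)/5 = 1/20.
Numerically: ≈ 0.050.
(Since a = 5 > μ = 0.250, the bound 1/20 is < 1 and informative.)

P[X ≥ 5] ≤ 1/20 ≈ 0.050.


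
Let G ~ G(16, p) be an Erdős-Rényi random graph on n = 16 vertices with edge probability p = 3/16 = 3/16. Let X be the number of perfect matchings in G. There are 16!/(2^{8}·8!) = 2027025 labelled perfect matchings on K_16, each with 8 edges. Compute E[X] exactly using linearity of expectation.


K_16 has 16!/(2^{8}·8!) = 2027025 labelled perfect matchings.
For each such perfect matching H, let X_H = 1 if all 8 edges of H are present in G. Then P[X_H = 1] = p^{8} = (3/16)^{8} = 6561/4294967296.
By linearity of expectation: E[X] = Σ_H E[X_H] = 2027025 · p^{8} = 2027025 · 6561/4294967296 = 13299311025/4294967296.
Numerically: E[X] ≈ 3.09649.

E[X] = 2027025 · (3/16)^{8} = 13299311025/4294967296 ≈ 3.09649.


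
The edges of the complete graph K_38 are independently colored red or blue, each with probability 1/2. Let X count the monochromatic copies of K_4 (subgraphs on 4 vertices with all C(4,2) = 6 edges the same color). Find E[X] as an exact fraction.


Let X = Σ_S X_S over the C(38, 4) = 73815 subsets S of size 4, where X_S = 1 if the K_4 on S is monochromatic.
For a fixed S, the K_4 on S has C(4, 2) = 6 edges. P[all 6 edges red] = (1/2)^6, and likewise for blue, so P[monochromatic] = 2·(1/2)^6 = 2^{1 − 6} = 1/32.
By linearity: E[X] = C(38, 4) · 2^{1 − 6} = 73815 · 1/32 = 73815/32.
Numerically: E[X] ≈ 2306.718750.

E[X] = C(38,4)·2^(1−C(4,2)) = 73815/32 ≈ 2306.718750.


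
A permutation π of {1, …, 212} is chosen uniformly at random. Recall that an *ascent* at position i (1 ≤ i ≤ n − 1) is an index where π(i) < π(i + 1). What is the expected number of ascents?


Write X = Σ X_I over i = 1, …, 211, with X_I the indicator of one ascent.
There are 211 indicators.
For each fixed i, the pair (π(i), π(i+1)) is a uniformly random ordered pair of distinct values from {1, …, 212}; by symmetry P[π(i) < π(i+1)] = 1/2.
By linearity: E[X] = 211 · (1/2) = (212 − 1) · (1/2) = 211/2 ≈ 105.5000.

E[X] = 211/2 = 105.5000.


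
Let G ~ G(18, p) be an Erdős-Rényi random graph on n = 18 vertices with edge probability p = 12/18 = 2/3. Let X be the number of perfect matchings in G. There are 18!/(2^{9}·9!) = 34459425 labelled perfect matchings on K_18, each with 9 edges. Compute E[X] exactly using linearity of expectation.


K_18 has 18!/(2^{9}·9!) = 34459425 labelled perfect matchings.
For each such perfect matching H, let X_H = 1 if all 9 edges of H are present in G. Then P[X_H = 1] = p^{9} = (2/3)^{9} = 512/19683.
By linearity of expectation: E[X] = Σ_H E[X_H] = 34459425 · p^{9} = 34459425 · 512/19683 = 217817600/243.
Numerically: E[X] ≈ 8.96e+05.

E[X] = 34459425 · (2/3)^{9} = 217817600/243 ≈ 8.96e+05.


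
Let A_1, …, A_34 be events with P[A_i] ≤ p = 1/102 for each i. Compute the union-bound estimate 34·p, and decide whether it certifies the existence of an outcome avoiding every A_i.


Union bound: P[∪_{i=1}^{34} A_i] ≤ Σ_i P[A_i] ≤ 34·p = 34·(1/102) = 1/3.
Numerically: 1/3 ≈ 0.3333333.
Is 1/3 < 1? YES.
Since P[∪ A_i] ≤ 1/3 < 1, the complement has P[∩ A_i^c] ≥ 1 − 1/3 = 2/3 > 0, so some outcome avoids every A_i.

34·p = 1/3 ≈ 0.3333333; existence CERTIFIED by the union bound.


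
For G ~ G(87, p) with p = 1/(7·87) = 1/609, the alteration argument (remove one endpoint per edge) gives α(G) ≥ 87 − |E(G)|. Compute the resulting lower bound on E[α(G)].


E[|E(G)|] = C(87, 2)·p = 3741 · (1/609) = 43/7.
E[α(G)] ≥ n − E[|E(G)|] = 87 − 43/7 = 566/7.
Numerically: ≈ 80.8571.
(This is only a lower bound; the true E[α(G)] may be larger.)

E[α(G)] ≥ 566/7 ≈ 80.8571.


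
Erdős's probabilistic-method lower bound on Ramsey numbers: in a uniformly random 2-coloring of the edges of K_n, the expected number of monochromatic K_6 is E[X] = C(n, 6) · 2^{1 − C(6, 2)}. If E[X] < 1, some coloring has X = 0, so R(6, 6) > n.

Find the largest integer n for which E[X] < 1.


We need C(n, 6) · 2^{1 − 15} < 1, i.e. C(n, 6) < 2^{15 − 1} = 16384.
Check values of n near the boundary:
  n = 14: C(14, 6) = 3003; 3003 < 16384? YES
  n = 15: C(15, 6) = 5005; 5005 < 16384? YES
  n = 16: C(16, 6) = 8008; 8008 < 16384? YES
  n = 17: C(17, 6) = 12376; 12376 < 16384? YES
  n = 18: C(18, 6) = 18564; 18564 < 16384? NO
  n = 19: C(19, 6) = 27132; 27132 < 16384? NO
The largest n with C(n, 6) < 16384 is n = 17 (where E[X] = 1547/2048 ≈ 0.75537). Hence R(6, 6) > 17, i.e. R(6, 6) ≥ 18.

Largest n = 17; hence R(6, 6) > 17.


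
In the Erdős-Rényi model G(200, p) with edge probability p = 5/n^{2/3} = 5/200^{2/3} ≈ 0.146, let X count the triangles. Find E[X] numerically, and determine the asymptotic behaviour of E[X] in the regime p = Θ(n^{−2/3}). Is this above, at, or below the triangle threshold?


Number of potential triangles: C(200, 3) = 1313400.
Each occurs with probability p³ ≈ (0.146)³ ≈ 3.12500e-03.
By linearity: E[X] = C(200, 3)·p³ ≈ 1313400 · 3.12500e-03 ≈ 4104.375.
Since α = 2/3 < 1, p = c/n^{2/3} ≫ 1/n is above the triangle threshold p ~ 1/n. Asymptotically E[X] ~ (c³/6)·n^{3(1−α)} = (5³/6)·n^{1} → ∞; triangles are abundant w.h.p.

E[X] ≈ 4104.375; in regime p = Θ(1/n^{2/3}) E[X] diverges (above the triangle threshold p ~ 1/n).


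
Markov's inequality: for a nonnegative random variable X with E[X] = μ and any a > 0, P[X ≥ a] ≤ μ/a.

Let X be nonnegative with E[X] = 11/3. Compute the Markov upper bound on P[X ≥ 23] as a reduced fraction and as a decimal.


μ = E[X] = 11/3, a = 23.
Markov: P[X ≥ 23] ≤ μ/a = (11/3)/23 = 11/69.
Numerically: ≈ 0.159420.
(Since a = 23 > μ = 3.666667, the bound 11/69 is < 1 and informative.)

P[X ≥ 23] ≤ 11/69 ≈ 0.159420.


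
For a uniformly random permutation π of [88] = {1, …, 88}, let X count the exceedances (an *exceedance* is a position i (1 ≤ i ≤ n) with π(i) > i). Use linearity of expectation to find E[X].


Write X = Σ_{i=1}^{88} X_i, where X_i = 1_{π(i) > i}.
For each fixed i, π(i) is uniform over {1, …, 88} (marginal of a uniform permutation), so P[π(i) > i] = (n − i)/n. Summing: Σ_{i=1}^{88} (n − i)/n = (0 + 1 + … + 87)/88 = 88(88 − 1)/(2·88) = (88 − 1)/2.
Hence E[X] = Σ_{i=1}^{88} (88 − i)/88 = 87/2 ≈ 43.5000.

E[X] = 87/2 = 43.5000.


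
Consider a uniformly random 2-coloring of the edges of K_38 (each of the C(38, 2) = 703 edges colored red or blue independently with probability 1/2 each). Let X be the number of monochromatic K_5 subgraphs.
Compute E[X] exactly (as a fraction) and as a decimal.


Let X = Σ_S X_S over the C(38, 5) = 501942 subsets S of size 5, where X_S = 1 if the K_5 on S is monochromatic.
For a fixed S, the K_5 on S has C(5, 2) = 10 edges. P[all 10 edges red] = (1/2)^10, and likewise for blue, so P[monochromatic] = 2·(1/2)^10 = 2^{1 − 10} = 1/512.
By linearity of expectation: E[X] = C(38, 5) · 2^{1 − 10} = 501942 · 1/512 = 250971/256.
Numerically: E[X] ≈ 980.355.

E[X] = C(38,5)·2^(1−C(5,2)) = 250971/256 ≈ 980.355.


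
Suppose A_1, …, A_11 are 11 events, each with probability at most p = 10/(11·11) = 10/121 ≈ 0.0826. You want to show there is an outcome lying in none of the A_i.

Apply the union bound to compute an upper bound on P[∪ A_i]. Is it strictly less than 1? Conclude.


Union bound: P[∪_{i=1}^{11} A_i] ≤ Σ_i P[A_i] ≤ 11·p = 11·(10/121) = 10/11.
Numerically: 10/11 ≈ 0.9091.
Is 10/11 < 1? YES.
Since P[∪ A_i] ≤ 10/11 < 1, the complement has P[∩ A_i^c] ≥ 1 − 10/11 = 1/11 > 0, so some outcome avoids every A_i.

11·p = 10/11 ≈ 0.9091; existence CERTIFIED by the union bound.


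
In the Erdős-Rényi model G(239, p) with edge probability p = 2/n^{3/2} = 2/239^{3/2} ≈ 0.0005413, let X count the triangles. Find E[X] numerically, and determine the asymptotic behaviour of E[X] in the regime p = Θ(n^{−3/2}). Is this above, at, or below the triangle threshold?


Number of potential triangles: C(239, 3) = 2246839.
Each occurs with probability p³ ≈ (0.0005413)³ ≈ 1.585986e-10.
By linearity: E[X] = C(239, 3)·p³ ≈ 2246839 · 1.585986e-10 ≈ 0.0004.
Since α = 3/2 > 1, p = c/n^{3/2} = o(1/n) is below the triangle threshold p ~ 1/n. Asymptotically E[X] ~ (c³/6)·n^{3(1−α)} = (2³/6)·n^{-1.5} → 0, so by Markov's inequality G has no triangles w.h.p.

E[X] ≈ 0.0004; in regime p = Θ(1/n^{3/2}) E[X] tends to 0 (below the triangle threshold p ~ 1/n).


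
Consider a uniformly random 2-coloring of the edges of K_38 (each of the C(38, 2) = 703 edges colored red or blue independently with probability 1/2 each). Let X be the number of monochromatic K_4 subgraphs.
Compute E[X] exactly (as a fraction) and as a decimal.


Let X = Σ_S X_S over the C(38, 4) = 73815 subsets S of size 4, where X_S = 1 if the K_4 on S is monochromatic.
For a fixed S, the K_4 on S has C(4, 2) = 6 edges. P[all 6 edges red] = (1/2)^6, and likewise for blue, so P[monochromatic] = 2·(1/2)^6 = 2^{1 − 6} = 1/32.
Summing: E[X] = C(38, 4) · 2^{1 − 6} = 73815 · 1/32 = 73815/32.
Numerically: E[X] ≈ 2306.7188.

E[X] = C(38,4)·2^(1−C(4,2)) = 73815/32 ≈ 2306.7188.


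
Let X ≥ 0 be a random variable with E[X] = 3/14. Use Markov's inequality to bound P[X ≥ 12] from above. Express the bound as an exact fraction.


μ = E[X] = 3/14, a = 12.
Markov: P[X ≥ 12] ≤ μ/a = (3/14)/12 = 1/56.
Numerically: ≈ 0.017857.
(Since a = 12 > μ = 0.214286, the bound 1/56 is < 1 and informative.)

P[X ≥ 12] ≤ 1/56 ≈ 0.017857.


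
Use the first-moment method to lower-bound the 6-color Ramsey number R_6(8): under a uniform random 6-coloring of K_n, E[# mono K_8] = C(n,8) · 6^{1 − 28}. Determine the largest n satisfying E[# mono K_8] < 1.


We need C(n, 8) · 6^{1 − 28} < 1, i.e. C(n, 8) < 6^{28 − 1} = 1023490369077469249536.
Check values of n near the boundary:
  n = 1593: C(1593, 8) = 1010555394551193970323; 1010555394551193970323 < 1023490369077469249536? YES
  n = 1594: C(1594, 8) = 1015652773590544255167; 1015652773590544255167 < 1023490369077469249536? YES
  n = 1595: C(1595, 8) = 1020772636343363633895; 1020772636343363633895 < 1023490369077469249536? YES
  n = 1596: C(1596, 8) = 1025915067760710553965; 1025915067760710553965 < 1023490369077469249536? NO
  n = 1597: C(1597, 8) = 1031080153060953275445; 1031080153060953275445 < 1023490369077469249536? NO
  n = 1598: C(1598, 8) = 1036267977730442348529; 1036267977730442348529 < 1023490369077469249536? NO
The largest n with C(n, 8) < 1023490369077469249536 is n = 1595 (where E[X] = 113419181815929292655/113721152119718805504 ≈ 0.9973446). Hence R_6(8) > 1595, i.e. R_6(8) ≥ 1596.

Largest n = 1595; hence R_6(8) > 1595.


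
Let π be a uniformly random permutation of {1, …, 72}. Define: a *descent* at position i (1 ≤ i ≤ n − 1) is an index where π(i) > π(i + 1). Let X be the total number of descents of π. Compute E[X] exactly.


Write X = Σ X_I over i = 1, …, 71, with X_I the indicator of one descent.
There are 71 indicators.
For each fixed i, the pair (π(i), π(i+1)) is a uniformly random ordered pair of distinct values from {1, …, 72}; by symmetry P[π(i) > π(i+1)] = 1/2.
By linearity: E[X] = 71 · (1/2) = (72 − 1) · (1/2) = 71/2 ≈ 35.500.

E[X] = 71/2 = 35.500.


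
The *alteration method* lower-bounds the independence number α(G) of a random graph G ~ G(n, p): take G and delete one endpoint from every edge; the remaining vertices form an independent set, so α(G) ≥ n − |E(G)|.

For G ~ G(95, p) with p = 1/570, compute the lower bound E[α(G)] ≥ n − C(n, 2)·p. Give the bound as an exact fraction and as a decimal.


E[|E(G)|] = C(95, 2)·p = 4465 · (1/570) = 47/6.
E[α(G)] ≥ n − E[|E(G)|] = 95 − 47/6 = 523/6.
Numerically: ≈ 87.167.
(This is only a lower bound; the true E[α(G)] may be larger.)

E[α(G)] ≥ 523/6 ≈ 87.167.


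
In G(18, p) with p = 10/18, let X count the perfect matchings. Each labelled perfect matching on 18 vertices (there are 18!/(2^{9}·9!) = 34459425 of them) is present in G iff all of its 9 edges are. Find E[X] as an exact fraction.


K_18 has 18!/(2^{9}·9!) = 34459425 labelled perfect matchings.
For each such perfect matching H, let X_H = 1 if all 9 edges of H are present in G. Then P[X_H = 1] = p^{9} = (5/9)^{9} = 1953125/387420489.
By linearity: E[X] = Σ_H E[X_H] = 34459425 · p^{9} = 34459425 · 1953125/387420489 = 830908203125/4782969.
Numerically: E[X] ≈ 173722.

E[X] = 34459425 · (5/9)^{9} = 830908203125/4782969 ≈ 173722.


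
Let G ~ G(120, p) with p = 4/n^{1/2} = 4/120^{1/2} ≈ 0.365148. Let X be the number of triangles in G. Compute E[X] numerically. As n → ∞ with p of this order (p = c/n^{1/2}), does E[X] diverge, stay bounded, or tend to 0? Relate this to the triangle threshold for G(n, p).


Number of potential triangles: C(120, 3) = 280840.
Each occurs with probability p³ ≈ (0.365148)³ ≈ 4.86864496e-02.
By linearity: E[X] = C(120, 3)·p³ ≈ 280840 · 4.86864496e-02 ≈ 13673.102493.
Since α = 1/2 < 1, p = c/n^{1/2} ≫ 1/n is above the triangle threshold p ~ 1/n. Asymptotically E[X] ~ (c³/6)·n^{3(1−α)} = (4³/6)·n^{1.5} → ∞; triangles are abundant w.h.p.

E[X] ≈ 13673.102493; in regime p = Θ(1/n^{1/2}) E[X] diverges (above the triangle threshold p ~ 1/n).


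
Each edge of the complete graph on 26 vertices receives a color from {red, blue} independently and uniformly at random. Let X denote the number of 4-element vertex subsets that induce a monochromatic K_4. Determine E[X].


Let X = Σ_S X_S over the C(26, 4) = 14950 subsets S of size 4, where X_S = 1 if the K_4 on S is monochromatic.
For a fixed S, the K_4 on S has C(4, 2) = 6 edges. P[all 6 edges red] = (1/2)^6, and likewise for blue, so P[monochromatic] = 2·(1/2)^6 = 2^{1 − 6} = 1/32.
Summing: E[X] = C(26, 4) · 2^{1 − 6} = 14950 · 1/32 = 7475/16.
Numerically: E[X] ≈ 467.188.

E[X] = C(26,4)·2^(1−C(4,2)) = 7475/16 ≈ 467.188.


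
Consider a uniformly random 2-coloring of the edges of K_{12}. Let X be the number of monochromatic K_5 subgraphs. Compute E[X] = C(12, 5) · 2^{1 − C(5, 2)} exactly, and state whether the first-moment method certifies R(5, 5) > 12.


E[X] = C(12, 5) · 2^{1 − 10} = 792 · 2^{−9} = 792/512.
As a reduced fraction: E[X] = 99/64 ≈ 1.547.
Is E[X] < 1? NO.
Since E[X] ≥ 1, the first-moment bound is inconclusive at n = 12; it does NOT by itself certify R(5, 5) > 12.

E[X] = 99/64 ≈ 1.547; E[X] ≥ 1; first-moment method inconclusive here.


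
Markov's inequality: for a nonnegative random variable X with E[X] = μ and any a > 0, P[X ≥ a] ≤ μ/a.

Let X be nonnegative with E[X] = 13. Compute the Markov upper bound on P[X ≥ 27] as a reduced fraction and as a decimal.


μ = E[X] = 13, a = 27.
Markov: P[X ≥ 27] ≤ μ/a = (13)/27 = 13/27.
Numerically: ≈ 0.481481.
(Since a = 27 > μ = 13.000000, the bound 13/27 is < 1 and informative.)

P[X ≥ 27] ≤ 13/27 ≈ 0.481481.


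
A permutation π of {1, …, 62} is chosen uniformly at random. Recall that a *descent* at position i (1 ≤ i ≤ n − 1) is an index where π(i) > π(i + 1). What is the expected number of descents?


Write X = Σ X_I over i = 1, …, 61, with X_I the indicator of one descent.
There are 61 indicators.
For each fixed i, the pair (π(i), π(i+1)) is a uniformly random ordered pair of distinct values from {1, …, 62}; by symmetry P[π(i) > π(i+1)] = 1/2.
By linearity: E[X] = 61 · (1/2) = (62 − 1) · (1/2) = 61/2 ≈ 30.500.

E[X] = 61/2 = 30.500.


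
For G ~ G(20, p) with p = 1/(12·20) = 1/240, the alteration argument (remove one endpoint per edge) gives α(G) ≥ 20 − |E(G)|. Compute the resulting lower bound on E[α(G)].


E[|E(G)|] = C(20, 2)·p = 190 · (1/240) = 19/24.
E[α(G)] ≥ n − E[|E(G)|] = 20 − 19/24 = 461/24.
Numerically: ≈ 19.2083.
(This is only a lower bound; the true E[α(G)] may be larger.)

E[α(G)] ≥ 461/24 ≈ 19.2083.


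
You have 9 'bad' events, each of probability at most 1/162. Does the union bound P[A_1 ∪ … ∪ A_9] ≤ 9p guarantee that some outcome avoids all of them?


Union bound: P[∪_{i=1}^{9} A_i] ≤ Σ_i P[A_i] ≤ 9·p = 9·(1/162) = 1/18.
Numerically: 1/18 ≈ 0.0555556.
Is 1/18 < 1? YES.
Since P[∪ A_i] ≤ 1/18 < 1, the complement has P[∩ A_i^c] ≥ 1 − 1/18 = 17/18 > 0, so some outcome avoids every A_i.

9·p = 1/18 ≈ 0.0555556; existence CERTIFIED by the union bound.


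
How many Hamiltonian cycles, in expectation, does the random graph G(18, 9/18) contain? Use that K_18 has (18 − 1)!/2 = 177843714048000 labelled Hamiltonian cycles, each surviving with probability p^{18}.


K_18 has (18 − 1)!/2 = 177843714048000 labelled Hamiltonian cycles.
For each such Hamiltonian cycle H, let X_H = 1 if all 18 edges of H are present in G. Then P[X_H = 1] = p^{18} = (1/2)^{18} = 1/262144.
By linearity: E[X] = Σ_H E[X_H] = 177843714048000 · p^{18} = 177843714048000 · 1/262144 = 10854718875/16.
Numerically: E[X] ≈ 6.7842e+08.

E[X] = 177843714048000 · (1/2)^{18} = 10854718875/16 ≈ 6.7842e+08.


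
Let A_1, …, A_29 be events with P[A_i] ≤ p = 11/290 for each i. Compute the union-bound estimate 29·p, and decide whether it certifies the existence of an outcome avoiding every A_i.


Union bound: P[∪_{i=1}^{29} A_i] ≤ Σ_i P[A_i] ≤ 29·p = 29·(11/290) = 11/10.
Numerically: 11/10 ≈ 1.1000000.
Is 11/10 < 1? NO.
Since the bound 11/10 is ≥ 1, the union bound is uninformative here; it does NOT by itself certify existence.

29·p = 11/10 ≈ 1.1000000; existence NOT certified by the union bound.


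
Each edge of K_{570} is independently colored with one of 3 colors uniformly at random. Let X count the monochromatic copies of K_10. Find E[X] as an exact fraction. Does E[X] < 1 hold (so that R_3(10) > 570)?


E[X] = C(570, 10) · 3^{1 − 45} = 921524823451961408691 · 3^{−44} = 921524823451961408691/984770902183611232881.
As a reduced fraction: E[X] = 34130549016739311433/36472996377170786403 ≈ 0.93578.
Is E[X] < 1? YES.
Since E[X] < 1, there exists a 3-coloring of K_{570} with no monochromatic K_10; hence R_3(10) > 570.

E[X] = 34130549016739311433/36472996377170786403 ≈ 0.93578; E[X] < 1, so R_3(10) > 570.


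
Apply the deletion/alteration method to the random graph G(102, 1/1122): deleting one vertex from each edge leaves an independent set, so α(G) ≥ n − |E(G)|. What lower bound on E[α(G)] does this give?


E[|E(G)|] = C(102, 2)·p = 5151 · (1/1122) = 101/22.
E[α(G)] ≥ n − E[|E(G)|] = 102 − 101/22 = 2143/22.
Numerically: ≈ 97.40909.
(This is only a lower bound; the true E[α(G)] may be larger.)

E[α(G)] ≥ 2143/22 ≈ 97.40909.


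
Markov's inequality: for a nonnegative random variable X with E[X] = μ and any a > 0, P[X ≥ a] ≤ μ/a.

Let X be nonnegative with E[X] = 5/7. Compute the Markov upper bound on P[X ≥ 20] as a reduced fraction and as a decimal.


μ = E[X] = 5/7, a = 20.
Markov: P[X ≥ 20] ≤ μ/a = (5/7)/20 = 1/28.
Numerically: ≈ 0.0357.
(Since a = 20 > μ = 0.7143, the bound 1/28 is < 1 and informative.)

P[X ≥ 20] ≤ 1/28 ≈ 0.0357.


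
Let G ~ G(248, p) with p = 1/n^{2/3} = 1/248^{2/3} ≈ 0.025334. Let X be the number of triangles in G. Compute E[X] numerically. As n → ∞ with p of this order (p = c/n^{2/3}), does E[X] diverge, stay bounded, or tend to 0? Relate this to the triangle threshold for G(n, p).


Number of potential triangles: C(248, 3) = 2511496.
Each occurs with probability p³ ≈ (0.025334)³ ≈ 1.6259105e-05.
By linearity: E[X] = C(248, 3)·p³ ≈ 2511496 · 1.6259105e-05 ≈ 40.83468.
Since α = 2/3 < 1, p = c/n^{2/3} ≫ 1/n is above the triangle threshold p ~ 1/n. Asymptotically E[X] ~ (c³/6)·n^{3(1−α)} = (1³/6)·n^{1} → ∞; triangles are abundant w.h.p.

E[X] ≈ 40.83468; in regime p = Θ(1/n^{2/3}) E[X] diverges (above the triangle threshold p ~ 1/n).


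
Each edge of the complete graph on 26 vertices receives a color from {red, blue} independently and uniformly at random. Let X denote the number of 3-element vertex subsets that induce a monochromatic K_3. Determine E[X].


Let X = Σ_S X_S over the C(26, 3) = 2600 subsets S of size 3, where X_S = 1 if the K_3 on S is monochromatic.
For a fixed S, the K_3 on S has C(3, 2) = 3 edges. P[all 3 edges red] = (1/2)^3, and likewise for blue, so P[monochromatic] = 2·(1/2)^3 = 2^{1 − 3} = 1/4.
Summing: E[X] = C(26, 3) · 2^{1 − 3} = 2600 · 1/4 = 650.
Numerically: E[X] ≈ 650.000.

E[X] = C(26,3)·2^(1−C(3,2)) = 650 ≈ 650.000.
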